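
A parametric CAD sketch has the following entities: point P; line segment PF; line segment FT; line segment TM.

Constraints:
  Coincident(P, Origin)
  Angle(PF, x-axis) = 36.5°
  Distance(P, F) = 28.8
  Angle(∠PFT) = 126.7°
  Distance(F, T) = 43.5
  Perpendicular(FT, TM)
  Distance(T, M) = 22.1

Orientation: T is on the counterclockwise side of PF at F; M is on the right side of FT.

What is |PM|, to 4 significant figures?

75.68

P is at the origin; PF runs at 36.5° with length 28.8, so F = 28.8·(cos 36.5°, sin 36.5°) = (23.15, 17.13). ∠PFT = 126.7°, so FT runs at 36.5° + (180° − 126.7°) = 89.80° from the x-axis; with |FT| = 43.5, T = F + 43.5·(cos 89.80°, sin 89.80°) = (23.30, 60.63). FT ⟂ TM; with |TM| = 22.1 on the right of FT, M = T + 22.1·(1.000, -0.003491) = (45.40, 60.55). Then |PM| = |M − P| = 75.68.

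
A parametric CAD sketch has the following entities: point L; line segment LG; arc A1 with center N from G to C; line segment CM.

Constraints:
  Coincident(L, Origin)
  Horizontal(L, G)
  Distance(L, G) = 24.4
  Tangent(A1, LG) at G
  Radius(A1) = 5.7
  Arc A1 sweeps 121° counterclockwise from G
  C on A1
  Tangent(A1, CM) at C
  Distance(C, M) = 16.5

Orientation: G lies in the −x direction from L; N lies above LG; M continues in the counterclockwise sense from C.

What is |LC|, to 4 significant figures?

21.34

L is at the origin; L and G share the same y with |LG| = 24.4 and G on the −x side, so G = (-24.40, 0.000). Since A1 is tangent to LG there, NG ⟂ LG, so N = G + (0, 5.7) = (-24.40, 5.700). On A1, G sits at bearing -90° from N; a 121° counterclockwise sweep puts C at bearing 31°, so C = N + 5.7·(cos 31°, sin 31°) = (-19.51, 8.636). Then |LC| = |C − L| = 21.34.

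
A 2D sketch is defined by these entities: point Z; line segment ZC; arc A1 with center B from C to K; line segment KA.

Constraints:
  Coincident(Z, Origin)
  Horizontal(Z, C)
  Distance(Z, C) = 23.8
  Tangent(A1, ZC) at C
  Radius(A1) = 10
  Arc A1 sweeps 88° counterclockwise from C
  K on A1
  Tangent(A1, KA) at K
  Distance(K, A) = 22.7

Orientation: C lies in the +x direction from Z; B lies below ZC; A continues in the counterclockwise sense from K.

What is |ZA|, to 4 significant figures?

34.86

Z is at the origin; ZC is horizontal with |ZC| = 23.8 and C on the +x side, so C = (23.80, 0.000). A1 meets ZC tangentially, so BC is at right angles to ZC, so B = C + (0, -10) = (23.80, -10.00). On A1, C sits at bearing 90° from B; an 88° counterclockwise sweep puts K at bearing 178°, so K = B + 10.0·(cos 178°, sin 178°) = (13.81, -9.651). A1 meets KA tangentially, so BK is at right angles to KA, so KA runs along (−sin 178°, cos 178°); with |KA| = 22.7, A = (13.01, -32.34). Then |ZA| = |A − Z| = 34.86.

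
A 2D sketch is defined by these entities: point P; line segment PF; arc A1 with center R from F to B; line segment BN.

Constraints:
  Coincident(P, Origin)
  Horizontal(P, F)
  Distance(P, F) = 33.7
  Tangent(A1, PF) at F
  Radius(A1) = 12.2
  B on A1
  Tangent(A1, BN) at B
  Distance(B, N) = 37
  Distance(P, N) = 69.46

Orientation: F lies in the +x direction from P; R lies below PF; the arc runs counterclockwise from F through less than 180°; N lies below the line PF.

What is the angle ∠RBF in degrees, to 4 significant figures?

22.63°

Checks: |RB| = 12.20 ✓; ∠(RB, BN) = 90.00° ✓; |BN| = 37.00 ✓; |PN| = 69.46 ✓.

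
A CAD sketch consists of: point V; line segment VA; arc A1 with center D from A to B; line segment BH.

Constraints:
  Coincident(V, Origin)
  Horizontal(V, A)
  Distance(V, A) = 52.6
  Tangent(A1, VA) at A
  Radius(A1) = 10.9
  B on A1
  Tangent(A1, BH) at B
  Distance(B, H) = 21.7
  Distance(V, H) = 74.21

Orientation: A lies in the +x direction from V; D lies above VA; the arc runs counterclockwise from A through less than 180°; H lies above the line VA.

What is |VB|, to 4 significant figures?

63.80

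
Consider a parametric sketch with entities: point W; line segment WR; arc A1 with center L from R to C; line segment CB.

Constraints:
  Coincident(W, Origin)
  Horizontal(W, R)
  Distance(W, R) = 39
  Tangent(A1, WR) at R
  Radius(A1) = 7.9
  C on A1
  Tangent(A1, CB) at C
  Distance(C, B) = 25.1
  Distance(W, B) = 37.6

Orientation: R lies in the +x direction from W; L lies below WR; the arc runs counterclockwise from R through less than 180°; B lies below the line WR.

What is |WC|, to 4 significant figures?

31.96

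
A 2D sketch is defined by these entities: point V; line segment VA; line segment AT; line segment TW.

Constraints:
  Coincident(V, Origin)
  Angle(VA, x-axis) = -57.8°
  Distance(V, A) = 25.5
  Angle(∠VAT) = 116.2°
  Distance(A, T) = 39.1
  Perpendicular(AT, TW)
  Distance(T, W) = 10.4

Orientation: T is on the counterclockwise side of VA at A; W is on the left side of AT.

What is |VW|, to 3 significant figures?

51.9

∠VAT = 116.2°, so AT runs at -57.8° + (180° − 116.2°) = 6.00° from the x-axis; with |AT| = 39.1, T = A + 39.1·(cos 6.00°, sin 6.00°) = (52.5, -17.5). AT is perpendicular to TW; with |TW| = 10.4 on the left of AT, W = T + 10.4·(-0.105, 0.995) = (51.4, -7.15). Then |VW| = |W − V| = 51.9.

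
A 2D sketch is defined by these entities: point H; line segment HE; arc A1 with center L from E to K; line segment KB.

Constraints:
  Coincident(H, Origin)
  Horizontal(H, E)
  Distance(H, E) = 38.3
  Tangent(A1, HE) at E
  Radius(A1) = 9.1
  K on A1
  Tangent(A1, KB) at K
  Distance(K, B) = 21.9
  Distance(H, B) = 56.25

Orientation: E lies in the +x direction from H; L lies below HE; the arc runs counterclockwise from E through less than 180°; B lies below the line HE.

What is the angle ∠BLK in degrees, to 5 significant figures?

67.436°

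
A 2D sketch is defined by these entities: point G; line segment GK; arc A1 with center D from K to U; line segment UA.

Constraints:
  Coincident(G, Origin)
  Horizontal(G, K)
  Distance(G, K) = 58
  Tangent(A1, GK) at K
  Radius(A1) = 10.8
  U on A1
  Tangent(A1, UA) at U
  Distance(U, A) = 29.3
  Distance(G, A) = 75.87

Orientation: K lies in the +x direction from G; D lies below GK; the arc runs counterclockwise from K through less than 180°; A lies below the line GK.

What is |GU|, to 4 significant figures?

51.32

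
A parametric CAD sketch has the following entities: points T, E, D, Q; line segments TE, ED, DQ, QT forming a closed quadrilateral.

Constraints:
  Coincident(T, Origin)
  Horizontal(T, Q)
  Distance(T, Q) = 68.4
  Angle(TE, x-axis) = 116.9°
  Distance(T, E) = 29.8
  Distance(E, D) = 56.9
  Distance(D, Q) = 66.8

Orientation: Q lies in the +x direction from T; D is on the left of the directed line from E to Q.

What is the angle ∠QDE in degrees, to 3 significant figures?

87.8°

Checks: |TQ| = 68.40 ✓; |TE| = 29.80 ✓; |ED| = 56.90 ✓; |DQ| = 66.80 ✓.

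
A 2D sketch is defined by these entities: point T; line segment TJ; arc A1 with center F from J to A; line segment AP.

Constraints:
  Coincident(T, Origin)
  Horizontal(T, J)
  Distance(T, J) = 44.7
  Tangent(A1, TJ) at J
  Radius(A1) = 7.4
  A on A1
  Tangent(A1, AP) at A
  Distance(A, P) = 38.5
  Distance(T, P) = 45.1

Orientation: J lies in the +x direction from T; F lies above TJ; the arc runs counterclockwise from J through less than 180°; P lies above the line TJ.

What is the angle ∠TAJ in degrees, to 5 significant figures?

53.775°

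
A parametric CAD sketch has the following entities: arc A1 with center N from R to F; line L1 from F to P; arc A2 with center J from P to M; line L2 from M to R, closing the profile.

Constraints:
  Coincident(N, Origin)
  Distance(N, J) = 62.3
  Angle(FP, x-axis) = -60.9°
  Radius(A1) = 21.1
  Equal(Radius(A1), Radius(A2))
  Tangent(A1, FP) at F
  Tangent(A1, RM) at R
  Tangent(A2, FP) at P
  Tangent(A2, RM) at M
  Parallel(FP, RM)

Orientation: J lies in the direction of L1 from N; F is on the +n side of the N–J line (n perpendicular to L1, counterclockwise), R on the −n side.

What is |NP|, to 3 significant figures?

65.8

The slot axis is L1's direction at -60.9°, so u = (cos -60.9°, sin -60.9°) = (0.486, -0.874) and n = (−sin -60.9°, cos -60.9°) = (0.874, 0.486). N is at the origin and J lies 62.3 along u from N, so J = 62.3·u = (30.3, -54.4). Tangency of A1 to both parallel lines with radius 21.1 puts F and R at N ± 21.1·n: F = (18.4, 10.3), R = (-18.4, -10.3). Equal radii place P and M the same way about J: P = J + 21.1·n = (48.7, -44.2), M = J − 21.1·n = (11.9, -64.7). Then |NP| = |P − N| = 65.8.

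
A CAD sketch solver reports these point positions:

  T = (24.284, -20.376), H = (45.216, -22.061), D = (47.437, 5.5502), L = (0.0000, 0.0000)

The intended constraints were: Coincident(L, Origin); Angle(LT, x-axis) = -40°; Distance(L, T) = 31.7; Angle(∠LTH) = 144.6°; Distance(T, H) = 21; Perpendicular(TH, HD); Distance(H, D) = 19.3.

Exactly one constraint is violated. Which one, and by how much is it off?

Distance(H, D) = 19.3 — off by 8.40.

L = (0.00, 0.00) ✓; LT at -40.00° ✓; |LT| = 31.70 ✓; ∠LTH = 144.6° ✓; |TH| = 21.00 ✓; ∠(TH, HD) = 90.00° ✓; |HD| = 27.70 ✗.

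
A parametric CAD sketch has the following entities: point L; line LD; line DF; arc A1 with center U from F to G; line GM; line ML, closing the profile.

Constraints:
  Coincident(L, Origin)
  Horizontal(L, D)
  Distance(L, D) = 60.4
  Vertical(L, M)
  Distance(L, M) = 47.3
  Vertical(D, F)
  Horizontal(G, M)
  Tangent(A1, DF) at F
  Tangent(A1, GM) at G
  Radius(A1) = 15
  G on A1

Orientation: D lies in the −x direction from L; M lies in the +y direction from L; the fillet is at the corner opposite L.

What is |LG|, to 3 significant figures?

65.6

L is at the origin; LD is horizontal with |LD| = 60.4 and D on the −x side, so D = (-60.4, 0.00). LM is vertical with |LM| = 47.3 and M on the +y side, so M = (0.00, 47.3). The virtual corner opposite L is at (-60.4, 47.3). Since A1 is tangent to DF there, UF ⟂ DF and since A1 is tangent to GM there, UG ⟂ GM, with radius 15.0, so the center U sits 15.0 in from both sides at U = (-45.4, 32.3). That places the tangent points at F = (-60.4, 32.3) on DF and G = (-45.4, 47.3) on GM. Then |LG| = |G − L| = 65.6.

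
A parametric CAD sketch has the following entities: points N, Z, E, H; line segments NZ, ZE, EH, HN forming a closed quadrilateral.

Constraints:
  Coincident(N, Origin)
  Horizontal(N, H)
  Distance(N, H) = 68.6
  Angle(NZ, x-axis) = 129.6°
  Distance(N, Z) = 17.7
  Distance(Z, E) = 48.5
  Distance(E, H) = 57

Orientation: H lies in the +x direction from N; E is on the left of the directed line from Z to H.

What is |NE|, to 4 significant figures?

50.02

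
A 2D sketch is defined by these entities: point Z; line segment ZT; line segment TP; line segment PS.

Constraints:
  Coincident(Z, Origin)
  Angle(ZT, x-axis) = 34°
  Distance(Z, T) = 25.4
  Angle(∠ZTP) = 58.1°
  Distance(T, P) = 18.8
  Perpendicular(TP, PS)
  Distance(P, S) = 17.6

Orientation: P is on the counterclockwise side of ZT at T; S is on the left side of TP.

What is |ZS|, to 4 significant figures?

6.681

Z is at the origin; ZT runs at 34.0° with length 25.4, so T = 25.4·(cos 34.0°, sin 34.0°) = (21.06, 14.20). ∠ZTP = 58.1°, so TP runs at 34.0° + (180° − 58.1°) = 155.9° from the x-axis; with |TP| = 18.8, P = T + 18.8·(cos 155.9°, sin 155.9°) = (3.896, 21.88). TP is perpendicular to PS; with |PS| = 17.6 on the left of TP, S = P + 17.6·(-0.4083, -0.9128) = (-3.290, 5.814). Then |ZS| = |S − Z| = 6.681.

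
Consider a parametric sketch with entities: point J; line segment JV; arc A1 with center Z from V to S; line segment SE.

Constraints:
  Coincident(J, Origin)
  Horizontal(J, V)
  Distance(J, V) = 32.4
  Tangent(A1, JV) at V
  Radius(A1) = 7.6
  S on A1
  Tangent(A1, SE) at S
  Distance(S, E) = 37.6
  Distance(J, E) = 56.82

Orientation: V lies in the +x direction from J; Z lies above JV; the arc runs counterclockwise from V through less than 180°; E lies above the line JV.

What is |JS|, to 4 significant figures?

40.87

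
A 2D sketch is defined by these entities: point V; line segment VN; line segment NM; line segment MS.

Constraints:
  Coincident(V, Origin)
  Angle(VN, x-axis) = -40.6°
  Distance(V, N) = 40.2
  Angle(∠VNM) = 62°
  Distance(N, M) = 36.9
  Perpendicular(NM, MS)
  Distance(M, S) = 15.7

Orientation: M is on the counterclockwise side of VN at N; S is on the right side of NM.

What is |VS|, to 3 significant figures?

54.3

V is at the origin; VN runs at -40.6° with length 40.2, so N = 40.2·(cos -40.6°, sin -40.6°) = (30.5, -26.2). ∠VNM = 62.0°, so NM runs at -40.6° + (180° − 62.0°) = 77.4° from the x-axis; with |NM| = 36.9, M = N + 36.9·(cos 77.4°, sin 77.4°) = (38.6, 9.85). The perpendicularity gives MS at right angles to NM; with |MS| = 15.7 on the right of NM, S = M + 15.7·(0.976, -0.218) = (53.9, 6.43). Then |VS| = |S − V| = 54.3.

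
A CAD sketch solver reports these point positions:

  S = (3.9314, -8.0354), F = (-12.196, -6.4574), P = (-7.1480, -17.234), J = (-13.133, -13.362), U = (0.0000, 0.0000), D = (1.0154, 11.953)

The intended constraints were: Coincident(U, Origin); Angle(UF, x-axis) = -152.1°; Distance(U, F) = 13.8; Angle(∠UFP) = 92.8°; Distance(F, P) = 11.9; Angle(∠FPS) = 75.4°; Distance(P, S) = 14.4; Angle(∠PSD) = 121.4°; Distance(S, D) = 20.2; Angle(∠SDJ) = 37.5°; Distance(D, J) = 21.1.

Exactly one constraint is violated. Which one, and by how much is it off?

Distance(D, J) = 21.1 — off by 7.90.

U = (0.00, 0.00) ✓; UF at -152.1° ✓; |UF| = 13.80 ✓; ∠UFP = 92.80° ✓; |FP| = 11.90 ✓; ∠FPS = 75.40° ✓; |PS| = 14.40 ✓; ∠PSD = 121.4° ✓; |SD| = 20.20 ✓; ∠SDJ = 37.50° ✓; |DJ| = 29.00 ✗.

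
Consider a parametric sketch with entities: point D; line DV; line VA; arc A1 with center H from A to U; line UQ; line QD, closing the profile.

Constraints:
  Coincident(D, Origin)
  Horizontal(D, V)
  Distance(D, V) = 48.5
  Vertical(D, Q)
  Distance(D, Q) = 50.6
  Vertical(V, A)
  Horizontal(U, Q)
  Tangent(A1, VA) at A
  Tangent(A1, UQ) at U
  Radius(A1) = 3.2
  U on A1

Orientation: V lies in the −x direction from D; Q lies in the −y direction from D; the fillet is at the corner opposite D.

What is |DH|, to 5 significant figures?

65.566

D is at the origin; D and V share the same y with |DV| = 48.5 and V on the −x side, so V = (-48.500, 0.0000). D and Q share the same x with |DQ| = 50.6 and Q on the −y side, so Q = (0.0000, -50.600). The virtual corner opposite D is at (-48.500, -50.600). The tangent condition forces HA to be normal to VA and the tangent condition forces HU to be normal to UQ, with radius 3.2, so the center H sits 3.2 in from both sides at H = (-45.300, -47.400). Then |DH| = |H − D| = 65.566.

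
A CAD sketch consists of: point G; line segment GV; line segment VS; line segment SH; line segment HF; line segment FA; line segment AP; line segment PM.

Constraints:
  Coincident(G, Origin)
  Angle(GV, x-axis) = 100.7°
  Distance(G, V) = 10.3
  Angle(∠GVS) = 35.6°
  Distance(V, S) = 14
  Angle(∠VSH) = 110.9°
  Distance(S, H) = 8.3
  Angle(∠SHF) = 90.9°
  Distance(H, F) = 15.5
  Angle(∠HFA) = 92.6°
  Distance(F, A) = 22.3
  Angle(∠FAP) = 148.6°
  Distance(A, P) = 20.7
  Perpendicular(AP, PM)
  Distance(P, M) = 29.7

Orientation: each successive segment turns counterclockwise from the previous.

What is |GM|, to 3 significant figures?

34.2

∠FAP = 148.6° gives AP at 162° from the x-axis; with |AP| = 20.7, P = (-25.0, 25.4). AP ⟂ PM, so PM runs at -108°; with |PM| = 29.7, M = (-34.1, -2.89). Then |GM| = |M − G| = 34.2.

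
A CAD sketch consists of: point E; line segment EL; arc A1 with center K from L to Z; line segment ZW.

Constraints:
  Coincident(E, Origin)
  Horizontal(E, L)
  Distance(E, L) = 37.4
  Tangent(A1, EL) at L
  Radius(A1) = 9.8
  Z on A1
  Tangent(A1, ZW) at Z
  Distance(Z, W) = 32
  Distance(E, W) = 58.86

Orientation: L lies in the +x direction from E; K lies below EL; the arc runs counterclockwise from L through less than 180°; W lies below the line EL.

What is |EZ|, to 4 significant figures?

31.29

E is at the origin; E and L share the same y with |EL| = 37.4 and L on the +x side, so L = (37.40, 0.000). A1 meets EL tangentially, so KL is at right angles to EL, so K = L + (0, -9.8) = (37.40, -9.800). Since KZ ⟂ ZW (tangency), |KW| = √(9.8² + 32.0²) = 33.47 regardless of where Z sits on A1. So W lies on both circle(E, 58.86) and circle(K, 33.47); the below-EL intersection is W = (40.02, -43.16). Z is the foot of the tangent from W: Z = (28.28, -13.39).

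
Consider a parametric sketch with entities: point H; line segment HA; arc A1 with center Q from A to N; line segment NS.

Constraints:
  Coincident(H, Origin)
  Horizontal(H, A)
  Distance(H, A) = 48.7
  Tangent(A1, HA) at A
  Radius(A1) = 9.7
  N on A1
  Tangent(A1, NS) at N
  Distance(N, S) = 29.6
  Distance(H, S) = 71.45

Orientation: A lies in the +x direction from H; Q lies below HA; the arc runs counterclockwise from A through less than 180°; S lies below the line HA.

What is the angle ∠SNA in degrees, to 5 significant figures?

115.23°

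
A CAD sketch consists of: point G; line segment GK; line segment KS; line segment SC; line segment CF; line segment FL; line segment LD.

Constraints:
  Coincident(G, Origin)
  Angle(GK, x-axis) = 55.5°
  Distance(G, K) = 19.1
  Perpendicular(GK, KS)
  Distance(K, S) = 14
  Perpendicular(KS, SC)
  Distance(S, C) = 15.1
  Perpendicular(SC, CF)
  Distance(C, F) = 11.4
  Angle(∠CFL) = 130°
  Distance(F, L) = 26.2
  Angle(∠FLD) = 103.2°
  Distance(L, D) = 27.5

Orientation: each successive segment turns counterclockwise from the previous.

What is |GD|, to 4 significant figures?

46.14

G is at the origin; GK runs at 55.5° with length 19.1, so K = (10.82, 15.74). GK ⟂ KS, so KS runs at 145.5°; with |KS| = 14.0, S = (-0.7194, 23.67). KS is perpendicular to SC, so SC runs at -124.5°; with |SC| = 15.1, C = (-9.272, 11.23). SC is perpendicular to CF, so CF runs at -34.50°; with |CF| = 11.4, F = (0.1229, 4.769). ∠CFL = 130.0° gives FL at 15.50° from the x-axis; with |FL| = 26.2, L = (25.37, 11.77). ∠FLD = 103.2° gives LD at 92.30° from the x-axis; with |LD| = 27.5, D = (24.27, 39.25). Then |GD| = |D − G| = 46.14.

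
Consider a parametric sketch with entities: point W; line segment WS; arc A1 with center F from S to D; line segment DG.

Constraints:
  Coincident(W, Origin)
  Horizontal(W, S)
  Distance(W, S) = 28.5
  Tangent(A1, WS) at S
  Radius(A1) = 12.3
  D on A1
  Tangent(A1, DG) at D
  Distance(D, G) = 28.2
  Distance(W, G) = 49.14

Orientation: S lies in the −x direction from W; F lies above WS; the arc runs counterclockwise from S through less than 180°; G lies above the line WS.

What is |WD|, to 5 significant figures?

22.813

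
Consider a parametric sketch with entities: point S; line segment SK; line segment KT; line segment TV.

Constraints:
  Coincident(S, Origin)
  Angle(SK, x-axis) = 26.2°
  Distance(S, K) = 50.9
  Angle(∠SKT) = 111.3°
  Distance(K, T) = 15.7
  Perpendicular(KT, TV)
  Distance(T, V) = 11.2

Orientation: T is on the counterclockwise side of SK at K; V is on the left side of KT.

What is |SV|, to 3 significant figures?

49.8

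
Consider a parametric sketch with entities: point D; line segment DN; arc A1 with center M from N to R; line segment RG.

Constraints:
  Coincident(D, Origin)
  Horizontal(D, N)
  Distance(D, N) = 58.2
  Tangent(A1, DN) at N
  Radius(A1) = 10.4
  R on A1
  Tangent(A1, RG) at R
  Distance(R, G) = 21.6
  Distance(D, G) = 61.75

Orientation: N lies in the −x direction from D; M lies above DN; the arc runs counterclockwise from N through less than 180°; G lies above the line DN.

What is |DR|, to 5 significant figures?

49.515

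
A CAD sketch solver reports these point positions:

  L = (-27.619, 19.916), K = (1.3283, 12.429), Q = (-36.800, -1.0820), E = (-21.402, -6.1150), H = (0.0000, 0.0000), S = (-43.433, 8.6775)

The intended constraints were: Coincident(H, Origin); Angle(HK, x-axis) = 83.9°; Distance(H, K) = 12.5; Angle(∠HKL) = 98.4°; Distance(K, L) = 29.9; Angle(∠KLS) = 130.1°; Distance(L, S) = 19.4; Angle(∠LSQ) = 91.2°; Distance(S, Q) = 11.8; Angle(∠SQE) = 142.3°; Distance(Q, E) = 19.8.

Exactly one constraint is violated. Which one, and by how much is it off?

Distance(Q, E) = 19.8 — off by 3.60.

H = (0.00, 0.00) ✓; HK at 83.90° ✓; |HK| = 12.50 ✓; ∠HKL = 98.40° ✓; |KL| = 29.90 ✓; ∠KLS = 130.1° ✓; |LS| = 19.40 ✓; ∠LSQ = 91.20° ✓; |SQ| = 11.80 ✓; ∠SQE = 142.3° ✓; |QE| = 16.20 ✗.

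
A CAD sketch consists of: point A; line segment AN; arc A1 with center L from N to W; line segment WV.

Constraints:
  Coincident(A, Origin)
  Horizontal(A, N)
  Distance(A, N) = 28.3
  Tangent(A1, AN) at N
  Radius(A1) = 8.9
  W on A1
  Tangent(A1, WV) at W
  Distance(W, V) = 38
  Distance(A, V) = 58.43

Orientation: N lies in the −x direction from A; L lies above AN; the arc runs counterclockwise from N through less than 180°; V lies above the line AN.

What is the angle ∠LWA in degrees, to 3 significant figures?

127°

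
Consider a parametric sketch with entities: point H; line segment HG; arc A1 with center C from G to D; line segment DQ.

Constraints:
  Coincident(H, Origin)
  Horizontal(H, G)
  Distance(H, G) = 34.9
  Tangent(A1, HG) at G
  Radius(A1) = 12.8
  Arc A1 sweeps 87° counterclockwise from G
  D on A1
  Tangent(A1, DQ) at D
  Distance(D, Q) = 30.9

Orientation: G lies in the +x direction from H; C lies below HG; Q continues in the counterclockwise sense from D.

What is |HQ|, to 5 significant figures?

47.626

H is at the origin; HG is horizontal with |HG| = 34.9 and G on the +x side, so G = (34.900, 0.0000). Tangency of A1 to HG means the radius CG is perpendicular to HG, so C = G + (0, -12.8) = (34.900, -12.800). On A1, G sits at bearing 90° from C; an 87° counterclockwise sweep puts D at bearing 177°, so D = C + 12.8·(cos 177°, sin 177°) = (22.118, -12.130). Since A1 is tangent to DQ there, CD ⟂ DQ, so DQ runs along (−sin 177°, cos 177°); with |DQ| = 30.9, Q = (20.500, -42.988). Then |HQ| = |Q − H| = 47.626.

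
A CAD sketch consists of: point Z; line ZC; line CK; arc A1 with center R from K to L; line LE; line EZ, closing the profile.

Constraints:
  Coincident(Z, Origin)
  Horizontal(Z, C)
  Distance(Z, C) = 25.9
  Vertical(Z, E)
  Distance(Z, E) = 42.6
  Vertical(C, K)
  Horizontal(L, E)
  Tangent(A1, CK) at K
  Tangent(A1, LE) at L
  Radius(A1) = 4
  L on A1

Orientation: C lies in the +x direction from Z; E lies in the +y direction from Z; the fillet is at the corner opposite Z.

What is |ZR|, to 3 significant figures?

44.4

Z is at the origin; Z and C share the same y with |ZC| = 25.9 and C on the +x side, so C = (25.9, 0.00). ZE is vertical with |ZE| = 42.6 and E on the +y side, so E = (0.00, 42.6). The virtual corner opposite Z is at (25.9, 42.6). The tangent condition forces RK to be normal to CK and tangency of A1 to LE means the radius RL is perpendicular to LE, with radius 4.0, so the center R sits 4.0 in from both sides at R = (21.9, 38.6). Then |ZR| = |R − Z| = 44.4.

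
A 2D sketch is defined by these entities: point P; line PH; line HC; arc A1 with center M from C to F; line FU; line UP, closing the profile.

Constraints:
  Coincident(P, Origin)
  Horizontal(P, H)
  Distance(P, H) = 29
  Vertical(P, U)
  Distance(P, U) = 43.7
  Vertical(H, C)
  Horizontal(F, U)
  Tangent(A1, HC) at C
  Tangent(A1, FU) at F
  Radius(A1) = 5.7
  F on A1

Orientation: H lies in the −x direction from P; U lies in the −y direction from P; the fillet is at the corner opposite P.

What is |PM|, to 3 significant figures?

44.6

P is at the origin; PH is horizontal with |PH| = 29.0 and H on the −x side, so H = (-29.0, 0.00). PU is vertical with |PU| = 43.7 and U on the −y side, so U = (0.00, -43.7). The virtual corner opposite P is at (-29.0, -43.7). The tangent condition forces MC to be normal to HC and since A1 is tangent to FU there, MF ⟂ FU, with radius 5.7, so the center M sits 5.7 in from both sides at M = (-23.3, -38.0). Then |PM| = |M − P| = 44.6.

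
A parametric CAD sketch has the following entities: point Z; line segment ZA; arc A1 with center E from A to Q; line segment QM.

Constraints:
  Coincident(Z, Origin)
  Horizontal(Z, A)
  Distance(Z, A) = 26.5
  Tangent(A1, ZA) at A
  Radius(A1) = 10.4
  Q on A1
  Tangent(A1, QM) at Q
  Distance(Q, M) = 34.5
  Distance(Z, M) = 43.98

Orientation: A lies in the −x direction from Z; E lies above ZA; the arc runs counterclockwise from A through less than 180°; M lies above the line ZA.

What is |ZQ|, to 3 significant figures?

18.4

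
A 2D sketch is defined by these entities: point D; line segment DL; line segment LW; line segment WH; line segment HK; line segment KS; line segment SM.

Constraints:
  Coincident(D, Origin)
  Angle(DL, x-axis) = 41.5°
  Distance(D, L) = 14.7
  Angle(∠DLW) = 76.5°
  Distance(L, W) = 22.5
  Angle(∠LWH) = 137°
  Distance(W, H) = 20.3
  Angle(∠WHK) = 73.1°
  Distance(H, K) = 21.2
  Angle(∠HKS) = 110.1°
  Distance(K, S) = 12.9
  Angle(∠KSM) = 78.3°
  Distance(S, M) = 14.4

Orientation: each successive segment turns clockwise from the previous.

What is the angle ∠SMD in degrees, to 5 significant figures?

15.927°

∠HKS = 110.1° gives KS at 78.200° from the x-axis; with |KS| = 12.9, S = (0.95853, -5.9038). ∠KSM = 78.3° gives SM at -23.500° from the x-axis; with |SM| = 14.4, M = (14.164, -11.646). Then cos ∠SMD = MS·MD / (|MS||MD|), giving 15.927°.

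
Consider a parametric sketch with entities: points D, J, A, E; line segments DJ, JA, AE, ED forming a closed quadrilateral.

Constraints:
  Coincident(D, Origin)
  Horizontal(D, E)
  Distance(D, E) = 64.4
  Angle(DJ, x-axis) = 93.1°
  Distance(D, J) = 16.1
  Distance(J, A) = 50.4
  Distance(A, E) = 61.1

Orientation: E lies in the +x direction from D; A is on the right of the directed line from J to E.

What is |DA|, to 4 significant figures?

34.85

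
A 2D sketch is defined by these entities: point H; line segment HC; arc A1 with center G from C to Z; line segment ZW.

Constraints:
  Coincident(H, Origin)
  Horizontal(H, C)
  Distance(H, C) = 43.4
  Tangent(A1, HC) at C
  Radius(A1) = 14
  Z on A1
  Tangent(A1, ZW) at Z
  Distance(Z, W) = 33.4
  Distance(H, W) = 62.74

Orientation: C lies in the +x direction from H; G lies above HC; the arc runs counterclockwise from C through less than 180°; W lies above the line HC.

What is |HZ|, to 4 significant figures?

59.32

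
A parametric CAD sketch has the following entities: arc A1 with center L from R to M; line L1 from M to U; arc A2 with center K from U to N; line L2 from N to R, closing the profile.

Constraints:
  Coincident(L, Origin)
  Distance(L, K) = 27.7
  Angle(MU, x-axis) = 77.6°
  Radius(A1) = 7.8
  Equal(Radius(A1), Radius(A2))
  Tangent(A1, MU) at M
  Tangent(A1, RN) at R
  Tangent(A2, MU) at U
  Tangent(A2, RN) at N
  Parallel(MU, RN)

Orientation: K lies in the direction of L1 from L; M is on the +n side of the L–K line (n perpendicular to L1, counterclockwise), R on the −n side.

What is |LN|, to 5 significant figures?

28.777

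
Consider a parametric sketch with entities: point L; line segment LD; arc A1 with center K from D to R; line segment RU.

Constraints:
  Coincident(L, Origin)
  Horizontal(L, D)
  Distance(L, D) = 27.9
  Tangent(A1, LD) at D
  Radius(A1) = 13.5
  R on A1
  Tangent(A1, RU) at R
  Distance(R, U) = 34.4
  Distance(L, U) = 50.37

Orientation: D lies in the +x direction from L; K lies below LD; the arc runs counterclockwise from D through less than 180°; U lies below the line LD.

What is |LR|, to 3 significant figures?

19.9

Checks: |KD| = 13.50 ✓; |KR| = 13.50 ✓; ∠(KR, RU) = 90.00° ✓; |RU| = 34.40 ✓; |LU| = 50.37 ✓.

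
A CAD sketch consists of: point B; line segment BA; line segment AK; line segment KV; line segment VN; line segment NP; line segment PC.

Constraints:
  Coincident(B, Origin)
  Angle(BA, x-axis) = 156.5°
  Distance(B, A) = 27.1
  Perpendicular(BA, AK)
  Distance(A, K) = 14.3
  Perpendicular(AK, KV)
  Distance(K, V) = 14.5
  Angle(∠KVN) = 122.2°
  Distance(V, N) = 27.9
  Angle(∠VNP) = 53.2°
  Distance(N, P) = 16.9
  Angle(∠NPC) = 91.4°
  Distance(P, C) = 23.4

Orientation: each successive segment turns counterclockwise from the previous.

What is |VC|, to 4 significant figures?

1.298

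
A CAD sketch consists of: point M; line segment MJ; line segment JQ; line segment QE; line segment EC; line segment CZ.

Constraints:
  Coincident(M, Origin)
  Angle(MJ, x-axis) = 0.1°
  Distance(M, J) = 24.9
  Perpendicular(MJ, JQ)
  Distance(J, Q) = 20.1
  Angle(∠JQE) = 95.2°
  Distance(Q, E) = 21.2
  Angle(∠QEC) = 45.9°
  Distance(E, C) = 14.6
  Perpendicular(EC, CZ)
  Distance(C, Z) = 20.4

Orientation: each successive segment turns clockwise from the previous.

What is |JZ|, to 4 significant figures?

23.80

M is at the origin; MJ runs at 0.1° with length 24.9, so J = (24.90, 0.04346). The perpendicularity gives JQ at right angles to MJ, so JQ runs at -89.90°; with |JQ| = 20.1, Q = (24.94, -20.06). ∠JQE = 95.2° gives QE at -174.7° from the x-axis; with |QE| = 21.2, E = (3.826, -22.01). ∠QEC = 45.9° gives EC at 51.20° from the x-axis; with |EC| = 14.6, C = (12.97, -10.64). The perpendicularity gives CZ at right angles to EC, so CZ runs at -38.80°; with |CZ| = 20.4, Z = (28.87, -23.42). Then |JZ| = |Z − J| = 23.80.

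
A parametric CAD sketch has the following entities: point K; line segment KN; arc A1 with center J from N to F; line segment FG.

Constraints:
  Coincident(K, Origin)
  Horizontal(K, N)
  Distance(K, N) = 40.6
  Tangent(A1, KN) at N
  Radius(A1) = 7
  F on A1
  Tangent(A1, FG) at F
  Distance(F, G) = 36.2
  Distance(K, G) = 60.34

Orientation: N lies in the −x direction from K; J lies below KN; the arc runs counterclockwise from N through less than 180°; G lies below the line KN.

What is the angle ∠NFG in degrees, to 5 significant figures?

130.18°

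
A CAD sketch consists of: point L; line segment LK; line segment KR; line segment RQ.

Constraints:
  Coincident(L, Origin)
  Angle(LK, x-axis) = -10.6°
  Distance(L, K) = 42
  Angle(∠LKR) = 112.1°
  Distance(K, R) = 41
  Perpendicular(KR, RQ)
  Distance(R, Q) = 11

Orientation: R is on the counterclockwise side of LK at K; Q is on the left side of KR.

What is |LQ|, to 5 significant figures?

63.290

L is at the origin; LK runs at -10.6° with length 42.0, so K = 42.0·(cos -10.6°, sin -10.6°) = (41.283, -7.7260). ∠LKR = 112.1°, so KR runs at -10.6° + (180° − 112.1°) = 57.300° from the x-axis; with |KR| = 41.0, R = K + 41.0·(cos 57.300°, sin 57.300°) = (63.433, 26.776). The perpendicularity gives RQ at right angles to KR; with |RQ| = 11.0 on the left of KR, Q = R + 11.0·(-0.84151, 0.54024) = (54.177, 32.719). Then |LQ| = |Q − L| = 63.290.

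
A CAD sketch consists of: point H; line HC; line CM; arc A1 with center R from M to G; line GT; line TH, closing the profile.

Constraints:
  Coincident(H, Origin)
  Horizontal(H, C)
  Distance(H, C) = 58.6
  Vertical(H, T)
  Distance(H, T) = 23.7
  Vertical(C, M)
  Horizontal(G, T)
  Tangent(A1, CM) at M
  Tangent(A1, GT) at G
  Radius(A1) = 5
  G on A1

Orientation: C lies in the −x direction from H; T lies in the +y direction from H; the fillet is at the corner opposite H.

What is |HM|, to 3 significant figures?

61.5

The virtual corner opposite H is at (-58.6, 23.7). Since A1 is tangent to CM there, RM ⟂ CM and since A1 is tangent to GT there, RG ⟂ GT, with radius 5.0, so the center R sits 5.0 in from both sides at R = (-53.6, 18.7). That places the tangent points at M = (-58.6, 18.7) on CM and G = (-53.6, 23.7) on GT. Then |HM| = |M − H| = 61.5.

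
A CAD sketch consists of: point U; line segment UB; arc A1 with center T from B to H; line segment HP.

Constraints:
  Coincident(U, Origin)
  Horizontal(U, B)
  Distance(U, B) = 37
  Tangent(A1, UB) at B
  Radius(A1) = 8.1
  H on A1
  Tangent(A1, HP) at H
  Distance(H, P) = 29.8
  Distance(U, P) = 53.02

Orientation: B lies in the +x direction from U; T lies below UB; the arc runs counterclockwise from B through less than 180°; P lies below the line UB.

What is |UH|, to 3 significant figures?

30.8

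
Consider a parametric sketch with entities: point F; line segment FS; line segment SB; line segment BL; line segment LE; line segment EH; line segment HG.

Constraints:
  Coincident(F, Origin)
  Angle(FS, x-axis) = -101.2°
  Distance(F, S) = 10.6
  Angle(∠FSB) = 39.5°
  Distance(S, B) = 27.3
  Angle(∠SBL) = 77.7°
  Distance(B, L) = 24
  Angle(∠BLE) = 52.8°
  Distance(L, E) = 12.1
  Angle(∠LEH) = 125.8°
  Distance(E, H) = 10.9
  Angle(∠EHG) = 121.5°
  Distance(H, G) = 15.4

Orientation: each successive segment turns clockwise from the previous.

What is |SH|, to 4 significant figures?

17.30

F is at the origin; FS runs at -101.2° with length 10.6, so S = (-2.059, -10.40). ∠FSB = 39.5° gives SB at 118.3° from the x-axis; with |SB| = 27.3, B = (-15.00, 13.64). ∠SBL = 77.7° gives BL at 16.00° from the x-axis; with |BL| = 24.0, L = (8.069, 20.25). ∠BLE = 52.8° gives LE at -111.2° from the x-axis; with |LE| = 12.1, E = (3.693, 8.973). ∠LEH = 125.8° gives EH at -165.4° from the x-axis; with |EH| = 10.9, H = (-6.855, 6.226). Then |SH| = |H − S| = 17.30.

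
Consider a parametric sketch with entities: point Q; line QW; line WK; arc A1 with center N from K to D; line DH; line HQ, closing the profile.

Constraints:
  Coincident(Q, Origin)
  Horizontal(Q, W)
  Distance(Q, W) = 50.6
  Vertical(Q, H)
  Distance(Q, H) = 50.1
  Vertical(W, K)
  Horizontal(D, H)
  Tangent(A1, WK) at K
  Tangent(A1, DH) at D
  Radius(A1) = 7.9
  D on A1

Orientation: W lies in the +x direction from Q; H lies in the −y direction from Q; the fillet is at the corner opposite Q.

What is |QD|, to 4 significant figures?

65.83

The virtual corner opposite Q is at (50.60, -50.10). A1 meets WK tangentially, so NK is at right angles to WK and since A1 is tangent to DH there, ND ⟂ DH, with radius 7.9, so the center N sits 7.9 in from both sides at N = (42.70, -42.20). That places the tangent points at K = (50.60, -42.20) on WK and D = (42.70, -50.10) on DH. Then |QD| = |D − Q| = 65.83.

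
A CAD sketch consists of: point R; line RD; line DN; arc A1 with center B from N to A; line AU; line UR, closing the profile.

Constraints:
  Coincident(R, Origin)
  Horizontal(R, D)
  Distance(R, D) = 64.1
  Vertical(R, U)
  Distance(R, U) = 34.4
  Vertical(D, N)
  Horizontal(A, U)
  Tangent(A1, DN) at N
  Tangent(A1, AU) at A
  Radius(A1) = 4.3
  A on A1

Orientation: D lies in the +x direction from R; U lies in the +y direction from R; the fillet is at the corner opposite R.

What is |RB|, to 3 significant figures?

66.9

R and U share the same x with |RU| = 34.4 and U on the +y side, so U = (0.00, 34.4). The virtual corner opposite R is at (64.1, 34.4). Since A1 is tangent to DN there, BN ⟂ DN and since A1 is tangent to AU there, BA ⟂ AU, with radius 4.3, so the center B sits 4.3 in from both sides at B = (59.8, 30.1). Then |RB| = |B − R| = 66.9.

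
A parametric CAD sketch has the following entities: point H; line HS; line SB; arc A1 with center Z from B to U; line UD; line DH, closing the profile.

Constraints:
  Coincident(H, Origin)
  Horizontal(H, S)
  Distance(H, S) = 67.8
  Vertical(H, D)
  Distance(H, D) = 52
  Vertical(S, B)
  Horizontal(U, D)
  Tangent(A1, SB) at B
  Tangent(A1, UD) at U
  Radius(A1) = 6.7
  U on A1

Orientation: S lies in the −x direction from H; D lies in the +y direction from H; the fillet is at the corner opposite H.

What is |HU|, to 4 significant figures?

80.23

H is at the origin; HS is horizontal with |HS| = 67.8 and S on the −x side, so S = (-67.80, 0.000). HD is vertical with |HD| = 52.0 and D on the +y side, so D = (0.000, 52.00). The virtual corner opposite H is at (-67.80, 52.00). A1 meets SB tangentially, so ZB is at right angles to SB and the tangent condition forces ZU to be normal to UD, with radius 6.7, so the center Z sits 6.7 in from both sides at Z = (-61.10, 45.30). That places the tangent points at B = (-67.80, 45.30) on SB and U = (-61.10, 52.00) on UD. Then |HU| = |U − H| = 80.23.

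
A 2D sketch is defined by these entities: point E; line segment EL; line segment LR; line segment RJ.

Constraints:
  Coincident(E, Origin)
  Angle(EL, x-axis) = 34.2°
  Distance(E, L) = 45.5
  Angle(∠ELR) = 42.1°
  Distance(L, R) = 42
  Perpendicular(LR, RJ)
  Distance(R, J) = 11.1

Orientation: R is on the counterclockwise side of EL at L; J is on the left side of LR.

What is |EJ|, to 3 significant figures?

21.1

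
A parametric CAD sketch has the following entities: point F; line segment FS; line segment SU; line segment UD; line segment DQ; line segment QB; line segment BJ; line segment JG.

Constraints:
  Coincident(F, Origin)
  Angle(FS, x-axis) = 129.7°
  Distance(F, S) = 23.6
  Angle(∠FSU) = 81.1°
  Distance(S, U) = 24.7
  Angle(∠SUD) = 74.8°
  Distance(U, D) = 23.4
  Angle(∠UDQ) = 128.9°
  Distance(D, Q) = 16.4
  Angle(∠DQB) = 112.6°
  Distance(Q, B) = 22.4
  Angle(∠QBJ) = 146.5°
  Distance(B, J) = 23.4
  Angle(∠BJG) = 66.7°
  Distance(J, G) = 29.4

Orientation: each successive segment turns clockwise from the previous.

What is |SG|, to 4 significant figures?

11.70

F is at the origin; FS runs at 129.7° with length 23.6, so S = (-15.07, 18.16). ∠FSU = 81.1° gives SU at 30.80° from the x-axis; with |SU| = 24.7, U = (6.141, 30.81). ∠SUD = 74.8° gives UD at -74.40° from the x-axis; with |UD| = 23.4, D = (12.43, 8.267). ∠UDQ = 128.9° gives DQ at -125.5° from the x-axis; with |DQ| = 16.4, Q = (2.911, -5.084). ∠DQB = 112.6° gives QB at 167.1° from the x-axis; with |QB| = 22.4, B = (-18.92, -0.08341). ∠QBJ = 146.5° gives BJ at 133.6° from the x-axis; with |BJ| = 23.4, J = (-35.06, 16.86). ∠BJG = 66.7° gives JG at 20.30° from the x-axis; with |JG| = 29.4, G = (-7.487, 27.06). Then |SG| = |G − S| = 11.70.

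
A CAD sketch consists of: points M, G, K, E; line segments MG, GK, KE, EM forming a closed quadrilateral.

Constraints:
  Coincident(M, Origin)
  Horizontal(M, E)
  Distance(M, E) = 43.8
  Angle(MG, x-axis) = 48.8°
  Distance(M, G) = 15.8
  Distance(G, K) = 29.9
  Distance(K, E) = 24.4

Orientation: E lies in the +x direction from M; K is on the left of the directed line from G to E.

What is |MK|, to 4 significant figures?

44.67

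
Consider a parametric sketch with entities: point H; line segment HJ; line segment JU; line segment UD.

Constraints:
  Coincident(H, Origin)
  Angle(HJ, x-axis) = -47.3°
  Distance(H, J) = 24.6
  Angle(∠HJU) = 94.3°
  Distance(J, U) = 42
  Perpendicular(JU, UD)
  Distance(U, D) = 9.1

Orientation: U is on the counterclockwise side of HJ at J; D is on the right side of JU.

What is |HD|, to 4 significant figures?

55.26

H is at the origin; HJ runs at -47.3° with length 24.6, so J = 24.6·(cos -47.3°, sin -47.3°) = (16.68, -18.08). ∠HJU = 94.3°, so JU runs at -47.3° + (180° − 94.3°) = 38.40° from the x-axis; with |JU| = 42.0, U = J + 42.0·(cos 38.40°, sin 38.40°) = (49.60, 8.009). The perpendicularity gives UD at right angles to JU; with |UD| = 9.1 on the right of JU, D = U + 9.1·(0.6211, -0.7837) = (55.25, 0.8777). Then |HD| = |D − H| = 55.26.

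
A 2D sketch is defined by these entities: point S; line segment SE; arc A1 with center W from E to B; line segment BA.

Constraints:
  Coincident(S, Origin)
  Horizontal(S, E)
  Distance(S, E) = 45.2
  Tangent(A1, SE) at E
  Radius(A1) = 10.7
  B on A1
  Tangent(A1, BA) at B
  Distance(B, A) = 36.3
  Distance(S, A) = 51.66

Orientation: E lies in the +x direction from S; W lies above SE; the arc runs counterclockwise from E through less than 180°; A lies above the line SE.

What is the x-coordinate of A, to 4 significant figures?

27.14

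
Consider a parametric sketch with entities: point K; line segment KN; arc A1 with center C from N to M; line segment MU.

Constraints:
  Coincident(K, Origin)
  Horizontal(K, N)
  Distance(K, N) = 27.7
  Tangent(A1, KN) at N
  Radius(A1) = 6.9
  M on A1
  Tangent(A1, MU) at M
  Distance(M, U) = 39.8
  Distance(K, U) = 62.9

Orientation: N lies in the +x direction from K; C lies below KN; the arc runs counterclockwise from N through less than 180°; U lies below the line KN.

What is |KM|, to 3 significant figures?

24.8

Checks: |CM| = 6.900 ✓; ∠(CM, MU) = 90.00° ✓; |MU| = 39.80 ✓; |KU| = 62.90 ✓.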